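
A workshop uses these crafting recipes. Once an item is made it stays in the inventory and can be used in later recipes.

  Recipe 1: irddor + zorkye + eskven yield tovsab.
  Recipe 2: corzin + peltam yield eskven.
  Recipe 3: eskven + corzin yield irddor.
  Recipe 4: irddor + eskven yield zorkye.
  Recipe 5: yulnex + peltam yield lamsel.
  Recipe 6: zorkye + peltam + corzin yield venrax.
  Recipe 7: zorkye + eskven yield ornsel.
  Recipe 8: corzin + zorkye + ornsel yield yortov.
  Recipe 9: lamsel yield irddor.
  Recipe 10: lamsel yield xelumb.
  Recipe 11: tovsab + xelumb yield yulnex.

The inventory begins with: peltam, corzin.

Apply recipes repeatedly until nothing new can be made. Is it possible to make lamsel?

No

lamsel would need yulnex and peltam (Recipe 5), but yulnex is never obtained.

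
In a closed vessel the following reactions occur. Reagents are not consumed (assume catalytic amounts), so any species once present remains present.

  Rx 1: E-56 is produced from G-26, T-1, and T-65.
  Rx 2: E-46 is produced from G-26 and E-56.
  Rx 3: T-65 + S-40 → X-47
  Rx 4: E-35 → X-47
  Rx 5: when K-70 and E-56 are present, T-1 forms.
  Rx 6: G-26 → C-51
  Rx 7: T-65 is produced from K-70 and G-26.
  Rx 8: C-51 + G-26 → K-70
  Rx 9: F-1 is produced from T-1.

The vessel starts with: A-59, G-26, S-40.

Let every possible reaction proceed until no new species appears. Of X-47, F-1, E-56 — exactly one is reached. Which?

G-26 present → C-51 forms (Rx 6).
C-51 and G-26 present → K-70 forms (Rx 8).
K-70 and G-26 present → T-65 forms (Rx 7).
T-65 and S-40 present → X-47 forms (Rx 3).
E-56 would need G-26, T-1, and T-65 (Rx 1), but T-1 never forms. F-1 would need T-1 (Rx 9), but T-1 never forms.

X-47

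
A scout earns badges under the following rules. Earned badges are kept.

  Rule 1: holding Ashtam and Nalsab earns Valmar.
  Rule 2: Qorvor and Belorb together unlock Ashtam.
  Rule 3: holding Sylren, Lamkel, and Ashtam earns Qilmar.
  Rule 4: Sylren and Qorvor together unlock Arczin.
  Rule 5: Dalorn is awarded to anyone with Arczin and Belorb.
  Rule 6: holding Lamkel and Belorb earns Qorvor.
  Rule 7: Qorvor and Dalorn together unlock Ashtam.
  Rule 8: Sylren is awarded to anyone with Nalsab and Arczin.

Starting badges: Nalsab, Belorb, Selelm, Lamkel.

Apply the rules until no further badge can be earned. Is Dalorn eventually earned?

No

Dalorn would need Arczin and Belorb (Rule 5), but Arczin is never earned.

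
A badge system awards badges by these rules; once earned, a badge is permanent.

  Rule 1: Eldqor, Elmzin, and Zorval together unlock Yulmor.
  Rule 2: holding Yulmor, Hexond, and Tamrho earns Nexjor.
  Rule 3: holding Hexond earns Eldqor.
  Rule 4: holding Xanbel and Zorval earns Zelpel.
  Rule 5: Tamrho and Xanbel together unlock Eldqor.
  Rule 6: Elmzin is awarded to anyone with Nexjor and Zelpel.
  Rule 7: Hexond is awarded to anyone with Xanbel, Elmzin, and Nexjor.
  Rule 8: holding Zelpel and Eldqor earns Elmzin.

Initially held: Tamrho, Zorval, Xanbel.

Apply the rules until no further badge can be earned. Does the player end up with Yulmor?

With Tamrho and Xanbel, Eldqor is earned (Rule 5).
With Xanbel and Zorval, Zelpel is earned (Rule 4).
With Zelpel and Eldqor, Elmzin is earned (Rule 8).
With Eldqor, Elmzin, and Zorval, Yulmor is earned (Rule 1).

Yes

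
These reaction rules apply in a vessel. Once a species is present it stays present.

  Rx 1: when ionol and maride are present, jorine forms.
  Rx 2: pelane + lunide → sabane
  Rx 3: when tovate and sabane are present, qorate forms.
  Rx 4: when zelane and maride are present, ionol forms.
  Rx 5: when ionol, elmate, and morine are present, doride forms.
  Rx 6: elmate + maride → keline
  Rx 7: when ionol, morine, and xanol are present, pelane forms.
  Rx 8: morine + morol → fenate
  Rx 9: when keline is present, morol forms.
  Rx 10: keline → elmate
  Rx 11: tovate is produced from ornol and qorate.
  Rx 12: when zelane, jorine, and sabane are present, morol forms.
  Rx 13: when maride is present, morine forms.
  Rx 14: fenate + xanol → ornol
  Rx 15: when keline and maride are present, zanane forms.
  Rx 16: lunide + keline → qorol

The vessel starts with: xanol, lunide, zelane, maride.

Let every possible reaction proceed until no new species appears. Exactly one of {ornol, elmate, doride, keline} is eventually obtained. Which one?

maride present → morine forms (Rx 13).
zelane and maride present → ionol forms (Rx 4).
ionol, morine, and xanol present → pelane forms (Rx 7).
ionol and maride present → jorine forms (Rx 1).
pelane and lunide present → sabane forms (Rx 2).
zelane, jorine, and sabane present → morol forms (Rx 12).
morine and morol present → fenate forms (Rx 8).
fenate and xanol present → ornol forms (Rx 14).
keline would need elmate and maride (Rx 6), but elmate never forms. elmate would need keline (Rx 10), but keline never forms. doride would need ionol, elmate, and morine (Rx 5), but elmate never forms.

ornol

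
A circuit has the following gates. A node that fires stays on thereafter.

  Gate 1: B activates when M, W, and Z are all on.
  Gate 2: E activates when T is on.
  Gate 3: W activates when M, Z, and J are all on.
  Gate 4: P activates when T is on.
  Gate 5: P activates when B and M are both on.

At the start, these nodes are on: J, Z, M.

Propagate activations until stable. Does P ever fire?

M, Z, and J are on, so W activates (Gate 3).
M, W, and Z are on, so B activates (Gate 1).
Gate 5: B and M on → P on.

Yes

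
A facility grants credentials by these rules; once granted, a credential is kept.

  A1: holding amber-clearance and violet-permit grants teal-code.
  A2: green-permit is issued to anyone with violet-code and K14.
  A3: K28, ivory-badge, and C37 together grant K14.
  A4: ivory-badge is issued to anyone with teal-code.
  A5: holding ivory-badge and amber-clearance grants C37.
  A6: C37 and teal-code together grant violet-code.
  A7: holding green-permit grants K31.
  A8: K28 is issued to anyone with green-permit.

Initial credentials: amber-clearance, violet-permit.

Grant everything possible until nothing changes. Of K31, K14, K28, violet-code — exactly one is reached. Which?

violet-code

Holding amber-clearance and violet-permit grants teal-code (A1).
Holding teal-code grants ivory-badge (A4).
Holding ivory-badge and amber-clearance grants C37 (A5).
Holding C37 and teal-code grants violet-code (A6).
K14 would need K28, ivory-badge, and C37 (A3), but K28 is never granted. K31 would need green-permit (A7), but green-permit is never granted. K28 would need green-permit (A8), but green-permit is never granted.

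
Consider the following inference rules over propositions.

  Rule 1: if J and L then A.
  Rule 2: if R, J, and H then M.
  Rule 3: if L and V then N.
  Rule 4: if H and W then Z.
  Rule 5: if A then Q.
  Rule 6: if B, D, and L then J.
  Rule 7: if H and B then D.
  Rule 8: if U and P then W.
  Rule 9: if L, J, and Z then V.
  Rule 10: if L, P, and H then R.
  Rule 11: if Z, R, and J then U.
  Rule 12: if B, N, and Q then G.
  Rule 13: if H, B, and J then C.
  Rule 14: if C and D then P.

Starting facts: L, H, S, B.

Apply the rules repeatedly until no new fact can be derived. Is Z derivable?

No

Z would need H and W (Rule 4), but W is never established.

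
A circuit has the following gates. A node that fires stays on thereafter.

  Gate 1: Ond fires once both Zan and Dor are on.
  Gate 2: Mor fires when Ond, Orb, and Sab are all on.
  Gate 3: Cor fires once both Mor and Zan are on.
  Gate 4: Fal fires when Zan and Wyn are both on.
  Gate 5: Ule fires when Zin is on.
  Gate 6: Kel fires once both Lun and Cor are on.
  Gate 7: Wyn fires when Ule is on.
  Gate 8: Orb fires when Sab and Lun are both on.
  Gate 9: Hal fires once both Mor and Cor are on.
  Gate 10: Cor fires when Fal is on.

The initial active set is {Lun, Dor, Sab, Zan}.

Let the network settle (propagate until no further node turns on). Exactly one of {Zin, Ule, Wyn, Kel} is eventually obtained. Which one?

Gate 8: Sab and Lun on → Orb on.
Gate 1: Zan and Dor on → Ond on.
Gate 2: Ond, Orb, and Sab on → Mor on.
Mor and Zan are on, so Cor fires (Gate 3).
Gate 6: Lun and Cor on → Kel on.
Wyn would need Ule (Gate 7), but Ule never turns on. Ule would need Zin (Gate 5), but Zin never turns on. No rule produces Zin, and it is not given.

Kel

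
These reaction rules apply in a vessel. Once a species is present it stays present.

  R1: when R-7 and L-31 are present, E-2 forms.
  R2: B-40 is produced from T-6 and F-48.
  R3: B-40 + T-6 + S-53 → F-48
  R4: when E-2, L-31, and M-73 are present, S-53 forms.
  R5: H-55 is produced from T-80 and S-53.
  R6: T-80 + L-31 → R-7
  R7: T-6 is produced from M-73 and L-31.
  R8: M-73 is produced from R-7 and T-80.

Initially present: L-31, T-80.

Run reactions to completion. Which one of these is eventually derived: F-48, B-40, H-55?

H-55

T-80 and L-31 present → R-7 forms (R6).
R-7 and L-31 present → E-2 forms (R1).
R-7 and T-80 present → M-73 forms (R8).
E-2, L-31, and M-73 present → S-53 forms (R4).
T-80 and S-53 present → H-55 forms (R5).
B-40 would need T-6 and F-48 (R2), but F-48 never forms. F-48 would need B-40, T-6, and S-53 (R3), but B-40 never forms.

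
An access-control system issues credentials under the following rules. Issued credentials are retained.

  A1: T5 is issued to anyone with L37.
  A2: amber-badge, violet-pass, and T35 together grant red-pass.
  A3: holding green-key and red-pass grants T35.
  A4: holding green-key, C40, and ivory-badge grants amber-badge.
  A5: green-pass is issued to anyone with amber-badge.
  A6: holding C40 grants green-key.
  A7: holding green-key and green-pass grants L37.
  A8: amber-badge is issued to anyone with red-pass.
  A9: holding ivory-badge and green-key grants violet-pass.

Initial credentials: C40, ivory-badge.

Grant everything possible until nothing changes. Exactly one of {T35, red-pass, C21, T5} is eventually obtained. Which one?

Holding C40 grants green-key (A6).
Holding green-key, C40, and ivory-badge grants amber-badge (A4).
Holding amber-badge grants green-pass (A5).
Holding green-key and green-pass grants L37 (A7).
Holding L37 grants T5 (A1).
T35 would need green-key and red-pass (A3), but red-pass is never granted. No rule produces C21, and it is not given. red-pass would need amber-badge, violet-pass, and T35 (A2), but T35 is never granted.

T5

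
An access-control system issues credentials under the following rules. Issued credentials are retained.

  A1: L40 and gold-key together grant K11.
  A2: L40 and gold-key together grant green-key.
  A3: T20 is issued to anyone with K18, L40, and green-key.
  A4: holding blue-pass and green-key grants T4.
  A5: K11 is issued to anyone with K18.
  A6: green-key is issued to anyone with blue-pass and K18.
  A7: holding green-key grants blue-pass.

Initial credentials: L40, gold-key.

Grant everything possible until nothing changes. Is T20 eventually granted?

No

T20 would need K18, L40, and green-key (A3), but K18 is never granted.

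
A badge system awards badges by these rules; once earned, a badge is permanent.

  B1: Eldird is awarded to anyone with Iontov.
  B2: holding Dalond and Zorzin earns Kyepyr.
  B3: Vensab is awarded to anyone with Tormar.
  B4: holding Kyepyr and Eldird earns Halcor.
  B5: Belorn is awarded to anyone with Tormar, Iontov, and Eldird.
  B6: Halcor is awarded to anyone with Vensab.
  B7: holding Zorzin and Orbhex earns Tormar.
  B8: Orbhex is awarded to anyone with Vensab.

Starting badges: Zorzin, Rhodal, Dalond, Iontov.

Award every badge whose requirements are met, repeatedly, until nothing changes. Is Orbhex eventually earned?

No

Orbhex would need Vensab (B8), but Vensab is never earned.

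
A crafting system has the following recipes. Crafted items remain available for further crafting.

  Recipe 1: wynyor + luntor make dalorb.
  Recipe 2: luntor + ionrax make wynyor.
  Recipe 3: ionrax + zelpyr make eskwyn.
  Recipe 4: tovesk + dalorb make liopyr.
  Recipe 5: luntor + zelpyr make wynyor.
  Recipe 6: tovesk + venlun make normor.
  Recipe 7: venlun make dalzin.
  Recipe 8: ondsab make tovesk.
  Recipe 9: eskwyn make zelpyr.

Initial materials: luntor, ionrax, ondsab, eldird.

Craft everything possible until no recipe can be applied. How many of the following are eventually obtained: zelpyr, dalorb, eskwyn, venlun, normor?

Using Recipe 2, luntor and ionrax make wynyor.
Using Recipe 1, wynyor and luntor make dalorb.
zelpyr would need eskwyn (Recipe 9), but eskwyn is never obtained.
dalorb: reached.
eskwyn would need ionrax and zelpyr (Recipe 3), but zelpyr is never obtained.
No rule produces venlun, and it is not given.
normor would need tovesk and venlun (Recipe 6), but venlun is never obtained.
Reached: dalorb — 1 of the 5.

1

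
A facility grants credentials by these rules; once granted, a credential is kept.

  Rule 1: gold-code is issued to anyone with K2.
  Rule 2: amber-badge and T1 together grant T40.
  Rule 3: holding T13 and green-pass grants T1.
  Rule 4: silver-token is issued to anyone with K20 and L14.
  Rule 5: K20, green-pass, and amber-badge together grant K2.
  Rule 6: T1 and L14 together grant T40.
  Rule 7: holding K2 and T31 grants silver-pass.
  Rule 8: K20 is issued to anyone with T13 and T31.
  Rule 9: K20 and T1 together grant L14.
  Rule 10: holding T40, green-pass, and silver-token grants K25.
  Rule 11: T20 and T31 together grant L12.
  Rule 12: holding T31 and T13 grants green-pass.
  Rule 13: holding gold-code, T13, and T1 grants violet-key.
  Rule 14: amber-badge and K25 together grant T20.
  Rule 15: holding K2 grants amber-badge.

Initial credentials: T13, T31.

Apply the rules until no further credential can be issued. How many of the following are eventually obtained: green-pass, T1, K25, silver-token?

Holding T31 and T13 grants green-pass (Rule 12).
Holding T13 and T31 grants K20 (Rule 8).
Holding T13 and green-pass grants T1 (Rule 3).
Holding K20 and T1 grants L14 (Rule 9).
Holding T1 and L14 grants T40 (Rule 6).
Holding K20 and L14 grants silver-token (Rule 4).
Holding T40, green-pass, and silver-token grants K25 (Rule 10).
green-pass: reached.
T1: reached.
K25: reached.
silver-token: reached.
All 4 are reached.

4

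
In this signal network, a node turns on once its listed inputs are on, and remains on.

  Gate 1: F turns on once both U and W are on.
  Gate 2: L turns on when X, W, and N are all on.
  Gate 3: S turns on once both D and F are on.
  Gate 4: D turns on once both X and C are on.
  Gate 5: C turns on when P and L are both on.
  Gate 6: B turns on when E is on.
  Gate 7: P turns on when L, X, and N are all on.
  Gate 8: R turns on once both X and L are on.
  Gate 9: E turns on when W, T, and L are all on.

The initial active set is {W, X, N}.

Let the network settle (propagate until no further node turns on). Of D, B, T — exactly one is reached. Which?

D

Gate 2: X, W, and N on → L on.
Gate 7: L, X, and N on → P on.
Gate 5: P and L on → C on.
Gate 4: X and C on → D on.
B would need E (Gate 6), but E never turns on. No rule produces T, and it is not given.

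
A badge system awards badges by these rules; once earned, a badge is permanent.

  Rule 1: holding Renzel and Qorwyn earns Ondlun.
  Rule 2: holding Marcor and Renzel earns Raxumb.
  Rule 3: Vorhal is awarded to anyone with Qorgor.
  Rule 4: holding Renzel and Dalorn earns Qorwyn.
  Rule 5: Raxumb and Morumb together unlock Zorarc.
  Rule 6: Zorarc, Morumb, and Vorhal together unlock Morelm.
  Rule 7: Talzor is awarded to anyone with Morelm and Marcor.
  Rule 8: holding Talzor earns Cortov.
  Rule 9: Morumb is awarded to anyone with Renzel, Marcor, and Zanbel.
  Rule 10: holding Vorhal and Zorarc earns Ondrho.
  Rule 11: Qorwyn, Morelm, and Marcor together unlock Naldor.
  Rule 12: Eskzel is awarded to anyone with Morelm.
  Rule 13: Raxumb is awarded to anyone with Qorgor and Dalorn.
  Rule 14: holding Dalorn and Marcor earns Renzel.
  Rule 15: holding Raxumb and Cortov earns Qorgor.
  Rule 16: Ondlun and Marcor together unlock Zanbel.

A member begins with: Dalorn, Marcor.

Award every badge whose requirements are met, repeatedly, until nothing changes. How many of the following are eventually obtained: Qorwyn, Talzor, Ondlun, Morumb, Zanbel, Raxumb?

5

With Dalorn and Marcor, Renzel is earned (Rule 14).
With Marcor and Renzel, Raxumb is earned (Rule 2).
With Renzel and Dalorn, Qorwyn is earned (Rule 4).
With Renzel and Qorwyn, Ondlun is earned (Rule 1).
With Ondlun and Marcor, Zanbel is earned (Rule 16).
With Renzel, Marcor, and Zanbel, Morumb is earned (Rule 9).
Qorwyn: reached.
Talzor would need Morelm and Marcor (Rule 7), but Morelm is never earned.
Ondlun: reached.
Morumb: reached.
Zanbel: reached.
Raxumb: reached.
Reached: Qorwyn, Ondlun, Morumb, Zanbel, and Raxumb — 5 of the 6.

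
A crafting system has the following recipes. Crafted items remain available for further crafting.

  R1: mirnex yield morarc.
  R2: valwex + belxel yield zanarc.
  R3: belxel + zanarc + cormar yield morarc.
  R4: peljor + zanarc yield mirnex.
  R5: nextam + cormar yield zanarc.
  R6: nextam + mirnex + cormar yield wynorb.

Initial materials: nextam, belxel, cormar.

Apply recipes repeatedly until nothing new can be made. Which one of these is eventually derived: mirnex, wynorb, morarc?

Using R5, nextam and cormar make zanarc.
belxel + zanarc + cormar → morarc (R3).
mirnex would need peljor and zanarc (R4), but peljor is never obtained. wynorb would need nextam, mirnex, and cormar (R6), but mirnex is never obtained.

morarc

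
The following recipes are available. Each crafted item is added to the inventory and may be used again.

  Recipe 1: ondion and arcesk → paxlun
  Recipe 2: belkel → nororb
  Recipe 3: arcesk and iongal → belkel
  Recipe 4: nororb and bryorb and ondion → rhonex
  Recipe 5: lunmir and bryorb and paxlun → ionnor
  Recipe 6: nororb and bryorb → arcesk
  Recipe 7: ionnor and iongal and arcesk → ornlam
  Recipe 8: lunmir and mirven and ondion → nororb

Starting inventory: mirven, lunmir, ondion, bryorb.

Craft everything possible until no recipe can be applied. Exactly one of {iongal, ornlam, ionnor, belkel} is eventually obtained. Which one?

ionnor

Using Recipe 8, lunmir, mirven, and ondion make nororb.
nororb and bryorb → arcesk (Recipe 6).
ondion and arcesk → paxlun (Recipe 1).
lunmir and bryorb and paxlun → ionnor (Recipe 5).
No rule produces iongal, and it is not given. belkel would need arcesk and iongal (Recipe 3), but iongal is never obtained. ornlam would need ionnor, iongal, and arcesk (Recipe 7), but iongal is never obtained.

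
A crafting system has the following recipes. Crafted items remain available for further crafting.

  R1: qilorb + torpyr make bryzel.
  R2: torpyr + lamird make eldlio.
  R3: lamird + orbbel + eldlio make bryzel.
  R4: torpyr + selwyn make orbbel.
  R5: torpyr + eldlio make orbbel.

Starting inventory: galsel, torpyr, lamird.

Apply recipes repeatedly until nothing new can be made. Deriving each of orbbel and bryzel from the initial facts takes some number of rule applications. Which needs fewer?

orbbel: Using R2, torpyr and lamird make eldlio. Using R5, torpyr and eldlio make orbbel. [2 rule applications]
bryzel: torpyr + lamird → eldlio (R2). torpyr + eldlio → orbbel (R5). Using R3, lamird, orbbel, and eldlio make bryzel. [3 rule applications]
orbbel needs fewer.

orbbel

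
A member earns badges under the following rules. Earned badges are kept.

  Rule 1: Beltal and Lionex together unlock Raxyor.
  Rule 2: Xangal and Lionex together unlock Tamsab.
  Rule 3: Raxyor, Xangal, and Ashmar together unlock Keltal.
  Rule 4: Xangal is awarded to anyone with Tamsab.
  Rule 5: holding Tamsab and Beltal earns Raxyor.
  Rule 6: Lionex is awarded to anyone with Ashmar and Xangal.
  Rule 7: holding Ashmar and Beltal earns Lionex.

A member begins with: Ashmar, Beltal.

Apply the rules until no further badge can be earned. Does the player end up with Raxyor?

With Ashmar and Beltal, Lionex is earned (Rule 7).
With Beltal and Lionex, Raxyor is earned (Rule 1).

Yes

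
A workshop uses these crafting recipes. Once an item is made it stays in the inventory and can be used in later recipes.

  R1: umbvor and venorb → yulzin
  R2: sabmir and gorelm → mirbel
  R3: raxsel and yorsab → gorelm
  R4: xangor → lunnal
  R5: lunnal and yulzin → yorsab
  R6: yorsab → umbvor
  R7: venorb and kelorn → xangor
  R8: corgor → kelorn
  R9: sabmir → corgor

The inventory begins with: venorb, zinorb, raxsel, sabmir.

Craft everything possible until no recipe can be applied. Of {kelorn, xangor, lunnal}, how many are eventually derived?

3

Using R9, sabmir makes corgor.
corgor → kelorn (R8).
venorb and kelorn → xangor (R7).
Using R4, xangor makes lunnal.
kelorn: reached.
xangor: reached.
lunnal: reached.
All 3 are reached.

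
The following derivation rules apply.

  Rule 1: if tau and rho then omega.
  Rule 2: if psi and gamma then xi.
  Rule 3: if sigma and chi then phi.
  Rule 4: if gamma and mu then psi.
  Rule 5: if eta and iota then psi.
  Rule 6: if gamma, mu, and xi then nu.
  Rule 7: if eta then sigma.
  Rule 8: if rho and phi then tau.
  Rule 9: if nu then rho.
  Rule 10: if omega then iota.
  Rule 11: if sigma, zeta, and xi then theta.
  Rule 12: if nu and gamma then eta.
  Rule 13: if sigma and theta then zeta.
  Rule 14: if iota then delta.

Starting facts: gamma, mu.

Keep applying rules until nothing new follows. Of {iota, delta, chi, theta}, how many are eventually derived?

0

iota would need omega (Rule 10), but omega is never established.
delta would need iota (Rule 14), but iota is never established.
No rule produces chi, and it is not given.
theta would need sigma, zeta, and xi (Rule 11), but zeta is never established.
None of the 4 are reached.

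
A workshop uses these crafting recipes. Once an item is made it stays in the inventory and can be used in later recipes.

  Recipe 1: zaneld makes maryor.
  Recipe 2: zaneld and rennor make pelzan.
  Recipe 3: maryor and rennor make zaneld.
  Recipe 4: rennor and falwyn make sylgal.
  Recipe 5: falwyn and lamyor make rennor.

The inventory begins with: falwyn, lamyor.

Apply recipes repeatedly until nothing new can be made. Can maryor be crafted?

No

maryor would need zaneld (Recipe 1), but zaneld is never obtained.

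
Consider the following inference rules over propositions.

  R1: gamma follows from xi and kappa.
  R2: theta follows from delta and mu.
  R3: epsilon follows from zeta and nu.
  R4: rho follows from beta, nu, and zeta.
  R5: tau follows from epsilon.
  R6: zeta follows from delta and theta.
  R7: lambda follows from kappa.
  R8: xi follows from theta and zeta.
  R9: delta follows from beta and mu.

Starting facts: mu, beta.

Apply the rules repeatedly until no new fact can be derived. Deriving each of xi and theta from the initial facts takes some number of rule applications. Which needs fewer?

theta

theta: From beta and mu, R9 gives delta. From delta and mu, R2 gives theta. [2 rule applications]
xi: From beta and mu, R9 gives delta. delta and mu hold, so theta follows (R2). From delta and theta, R6 gives zeta. From theta and zeta, R8 gives xi. [4 rule applications]
theta needs fewer.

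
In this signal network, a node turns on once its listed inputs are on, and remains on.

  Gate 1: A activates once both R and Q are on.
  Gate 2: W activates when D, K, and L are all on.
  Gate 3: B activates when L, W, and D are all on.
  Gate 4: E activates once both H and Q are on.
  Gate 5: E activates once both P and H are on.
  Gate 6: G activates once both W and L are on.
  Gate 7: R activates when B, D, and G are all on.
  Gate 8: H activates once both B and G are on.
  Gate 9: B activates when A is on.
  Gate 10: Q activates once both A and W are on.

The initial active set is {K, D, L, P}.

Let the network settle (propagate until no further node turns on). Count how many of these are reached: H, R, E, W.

D, K, and L are on, so W activates (Gate 2).
W and L are on, so G activates (Gate 6).
L, W, and D are on, so B activates (Gate 3).
Gate 8: B and G on → H on.
B, D, and G are on, so R activates (Gate 7).
P and H are on, so E activates (Gate 5).
H: reached.
R: reached.
E: reached.
W: reached.
All 4 are reached.

4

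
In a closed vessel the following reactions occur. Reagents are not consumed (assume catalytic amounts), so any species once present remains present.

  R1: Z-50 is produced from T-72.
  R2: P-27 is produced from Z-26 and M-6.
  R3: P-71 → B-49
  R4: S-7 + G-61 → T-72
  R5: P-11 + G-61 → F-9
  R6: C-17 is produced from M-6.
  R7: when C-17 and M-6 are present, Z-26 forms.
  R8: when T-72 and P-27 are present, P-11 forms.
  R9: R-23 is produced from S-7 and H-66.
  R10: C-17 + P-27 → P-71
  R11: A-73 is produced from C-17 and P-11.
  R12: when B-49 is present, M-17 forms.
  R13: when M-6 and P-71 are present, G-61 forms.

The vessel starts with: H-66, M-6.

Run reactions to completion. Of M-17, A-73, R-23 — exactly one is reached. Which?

M-6 present → C-17 forms (R6).
C-17 and M-6 present → Z-26 forms (R7).
Z-26 and M-6 present → P-27 forms (R2).
C-17 and P-27 present → P-71 forms (R10).
P-71 present → B-49 forms (R3).
B-49 present → M-17 forms (R12).
R-23 would need S-7 and H-66 (R9), but S-7 never forms. A-73 would need C-17 and P-11 (R11), but P-11 never forms.

M-17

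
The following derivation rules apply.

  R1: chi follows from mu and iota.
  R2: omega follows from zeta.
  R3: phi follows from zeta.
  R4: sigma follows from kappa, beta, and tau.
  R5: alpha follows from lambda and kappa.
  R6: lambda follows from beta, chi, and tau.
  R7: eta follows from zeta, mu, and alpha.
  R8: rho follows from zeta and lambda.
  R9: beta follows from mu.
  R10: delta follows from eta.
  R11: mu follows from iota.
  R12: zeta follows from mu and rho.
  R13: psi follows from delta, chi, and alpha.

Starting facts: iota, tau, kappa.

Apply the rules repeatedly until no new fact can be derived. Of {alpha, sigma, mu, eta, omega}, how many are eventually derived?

From iota, R11 gives mu.
mu and iota hold, so chi follows (R1).
mu holds, so beta follows (R9).
From beta, chi, and tau, R6 gives lambda.
kappa, beta, and tau hold, so sigma follows (R4).
lambda and kappa hold, so alpha follows (R5).
alpha: reached.
sigma: reached.
mu: reached.
eta would need zeta, mu, and alpha (R7), but zeta is never established.
omega would need zeta (R2), but zeta is never established.
Reached: alpha, sigma, and mu — 3 of the 5.

3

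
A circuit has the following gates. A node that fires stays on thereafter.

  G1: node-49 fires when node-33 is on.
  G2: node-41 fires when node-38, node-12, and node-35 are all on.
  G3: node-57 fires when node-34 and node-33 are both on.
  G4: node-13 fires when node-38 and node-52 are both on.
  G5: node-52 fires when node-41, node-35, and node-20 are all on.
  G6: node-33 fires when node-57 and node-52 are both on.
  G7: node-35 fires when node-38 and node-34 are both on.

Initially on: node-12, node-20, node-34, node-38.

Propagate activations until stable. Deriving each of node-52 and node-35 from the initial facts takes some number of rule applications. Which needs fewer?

node-35

node-35: G7: node-38 and node-34 on → node-35 on. [1 rule application]
node-52: node-38 and node-34 are on, so node-35 fires (G7). G2: node-38, node-12, and node-35 on → node-41 on. G5: node-41, node-35, and node-20 on → node-52 on. [3 rule applications]
node-35 needs fewer.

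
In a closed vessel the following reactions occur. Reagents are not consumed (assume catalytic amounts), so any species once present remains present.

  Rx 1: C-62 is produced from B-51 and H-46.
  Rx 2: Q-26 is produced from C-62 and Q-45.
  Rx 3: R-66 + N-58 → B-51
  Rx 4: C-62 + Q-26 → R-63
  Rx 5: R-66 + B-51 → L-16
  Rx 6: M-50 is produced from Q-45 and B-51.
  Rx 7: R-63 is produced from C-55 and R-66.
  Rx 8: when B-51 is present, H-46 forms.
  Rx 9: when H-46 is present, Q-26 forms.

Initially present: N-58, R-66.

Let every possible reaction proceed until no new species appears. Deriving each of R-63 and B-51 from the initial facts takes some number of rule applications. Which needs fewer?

B-51: R-66 and N-58 present → B-51 forms (Rx 3). [1 rule application]
R-63: R-66 and N-58 present → B-51 forms (Rx 3). B-51 present → H-46 forms (Rx 8). B-51 and H-46 present → C-62 forms (Rx 1). H-46 present → Q-26 forms (Rx 9). C-62 and Q-26 present → R-63 forms (Rx 4). [5 rule applications]
B-51 needs fewer.

B-51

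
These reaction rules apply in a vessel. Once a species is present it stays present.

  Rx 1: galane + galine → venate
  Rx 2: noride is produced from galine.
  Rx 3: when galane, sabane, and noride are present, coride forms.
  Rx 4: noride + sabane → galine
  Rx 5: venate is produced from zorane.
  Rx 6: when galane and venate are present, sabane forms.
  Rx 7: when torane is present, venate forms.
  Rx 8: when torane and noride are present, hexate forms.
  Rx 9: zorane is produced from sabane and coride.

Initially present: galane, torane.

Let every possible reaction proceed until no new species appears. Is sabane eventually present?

Yes

torane present → venate forms (Rx 7).
galane and venate present → sabane forms (Rx 6).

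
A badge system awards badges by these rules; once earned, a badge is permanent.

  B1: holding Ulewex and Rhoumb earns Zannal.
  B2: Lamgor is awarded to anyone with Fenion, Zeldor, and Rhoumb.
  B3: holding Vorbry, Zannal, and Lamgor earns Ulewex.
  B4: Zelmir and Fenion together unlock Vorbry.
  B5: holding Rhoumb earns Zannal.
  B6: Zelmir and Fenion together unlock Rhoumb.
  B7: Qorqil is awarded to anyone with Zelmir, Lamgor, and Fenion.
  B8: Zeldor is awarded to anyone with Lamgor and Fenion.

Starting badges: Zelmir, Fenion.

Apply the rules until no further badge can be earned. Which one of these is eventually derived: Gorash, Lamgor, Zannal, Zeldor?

With Zelmir and Fenion, Rhoumb is earned (B6).
With Rhoumb, Zannal is earned (B5).
No rule produces Gorash, and it is not given. Zeldor would need Lamgor and Fenion (B8), but Lamgor is never earned. Lamgor would need Fenion, Zeldor, and Rhoumb (B2), but Zeldor is never earned.

Zannal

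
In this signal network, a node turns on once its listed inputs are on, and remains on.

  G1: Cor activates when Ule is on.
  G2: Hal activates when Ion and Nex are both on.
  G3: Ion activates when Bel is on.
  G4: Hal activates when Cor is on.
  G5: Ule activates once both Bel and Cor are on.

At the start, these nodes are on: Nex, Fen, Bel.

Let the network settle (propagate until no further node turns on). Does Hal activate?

G3: Bel on → Ion on.
Ion and Nex are on, so Hal activates (G2).

Yes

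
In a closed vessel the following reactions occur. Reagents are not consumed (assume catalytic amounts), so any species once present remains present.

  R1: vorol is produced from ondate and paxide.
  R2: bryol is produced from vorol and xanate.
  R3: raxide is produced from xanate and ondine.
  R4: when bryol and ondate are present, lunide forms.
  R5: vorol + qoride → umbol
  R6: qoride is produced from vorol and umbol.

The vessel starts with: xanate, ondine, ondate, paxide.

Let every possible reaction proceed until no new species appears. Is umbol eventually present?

umbol would need vorol and qoride (R5), but qoride never forms.

No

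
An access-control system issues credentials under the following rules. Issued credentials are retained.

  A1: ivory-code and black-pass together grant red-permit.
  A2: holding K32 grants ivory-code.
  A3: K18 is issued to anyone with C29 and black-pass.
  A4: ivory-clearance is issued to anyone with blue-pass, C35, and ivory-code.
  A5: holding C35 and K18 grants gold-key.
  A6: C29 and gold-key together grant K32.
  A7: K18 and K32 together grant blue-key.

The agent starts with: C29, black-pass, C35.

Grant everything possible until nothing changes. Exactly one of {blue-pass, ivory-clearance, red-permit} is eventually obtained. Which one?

red-permit

Holding C29 and black-pass grants K18 (A3).
Holding C35 and K18 grants gold-key (A5).
Holding C29 and gold-key grants K32 (A6).
Holding K32 grants ivory-code (A2).
Holding ivory-code and black-pass grants red-permit (A1).
No rule produces blue-pass, and it is not given. ivory-clearance would need blue-pass, C35, and ivory-code (A4), but blue-pass is never granted.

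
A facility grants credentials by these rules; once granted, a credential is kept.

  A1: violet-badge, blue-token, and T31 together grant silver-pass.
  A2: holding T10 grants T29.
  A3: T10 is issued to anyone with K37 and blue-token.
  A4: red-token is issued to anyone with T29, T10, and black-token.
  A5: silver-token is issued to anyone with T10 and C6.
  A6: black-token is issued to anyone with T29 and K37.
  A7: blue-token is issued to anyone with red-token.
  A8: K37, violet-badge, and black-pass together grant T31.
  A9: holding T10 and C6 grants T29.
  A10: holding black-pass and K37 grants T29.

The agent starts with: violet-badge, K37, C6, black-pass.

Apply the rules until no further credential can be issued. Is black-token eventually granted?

Holding black-pass and K37 grants T29 (A10).
Holding T29 and K37 grants black-token (A6).

Yes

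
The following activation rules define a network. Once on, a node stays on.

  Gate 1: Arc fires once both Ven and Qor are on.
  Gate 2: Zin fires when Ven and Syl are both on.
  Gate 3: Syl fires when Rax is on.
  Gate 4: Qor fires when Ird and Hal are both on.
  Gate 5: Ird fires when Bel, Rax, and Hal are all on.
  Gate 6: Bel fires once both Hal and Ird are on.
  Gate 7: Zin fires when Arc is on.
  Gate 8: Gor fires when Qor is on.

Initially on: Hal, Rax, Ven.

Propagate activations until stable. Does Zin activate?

Gate 3: Rax on → Syl on.
Ven and Syl are on, so Zin fires (Gate 2).

Yes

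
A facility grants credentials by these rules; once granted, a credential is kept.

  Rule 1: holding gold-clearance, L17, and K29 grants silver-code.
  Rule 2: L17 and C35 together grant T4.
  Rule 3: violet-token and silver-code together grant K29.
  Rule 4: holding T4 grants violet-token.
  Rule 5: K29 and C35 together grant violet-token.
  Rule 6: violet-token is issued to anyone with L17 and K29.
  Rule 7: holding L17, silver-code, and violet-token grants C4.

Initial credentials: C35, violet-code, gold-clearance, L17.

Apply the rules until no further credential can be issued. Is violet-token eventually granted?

Yes

Holding L17 and C35 grants T4 (Rule 2).
Holding T4 grants violet-token (Rule 4).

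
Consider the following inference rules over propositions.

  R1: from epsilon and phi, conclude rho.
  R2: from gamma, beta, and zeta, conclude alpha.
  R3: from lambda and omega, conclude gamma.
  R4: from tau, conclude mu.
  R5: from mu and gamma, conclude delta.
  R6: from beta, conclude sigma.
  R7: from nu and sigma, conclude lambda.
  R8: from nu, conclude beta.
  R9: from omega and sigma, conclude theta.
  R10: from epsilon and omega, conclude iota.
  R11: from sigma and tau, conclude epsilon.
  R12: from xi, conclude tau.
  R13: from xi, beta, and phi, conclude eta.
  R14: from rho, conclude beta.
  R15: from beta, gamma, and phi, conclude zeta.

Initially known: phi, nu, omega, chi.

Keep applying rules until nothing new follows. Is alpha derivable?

Yes

From nu, R8 gives beta.
From beta, R6 gives sigma.
nu and sigma hold, so lambda follows (R7).
From lambda and omega, R3 gives gamma.
From beta, gamma, and phi, R15 gives zeta.
gamma, beta, and zeta hold, so alpha follows (R2).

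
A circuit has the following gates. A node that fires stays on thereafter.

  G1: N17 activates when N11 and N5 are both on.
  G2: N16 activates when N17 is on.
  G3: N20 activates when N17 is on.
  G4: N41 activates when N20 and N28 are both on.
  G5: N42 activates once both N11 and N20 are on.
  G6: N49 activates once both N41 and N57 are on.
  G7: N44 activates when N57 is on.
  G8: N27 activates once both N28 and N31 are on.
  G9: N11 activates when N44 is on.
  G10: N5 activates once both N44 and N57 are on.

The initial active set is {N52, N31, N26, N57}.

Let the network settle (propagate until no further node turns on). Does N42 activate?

Yes

N57 is on, so N44 activates (G7).
G9: N44 on → N11 on.
G10: N44 and N57 on → N5 on.
G1: N11 and N5 on → N17 on.
N17 is on, so N20 activates (G3).
N11 and N20 are on, so N42 activates (G5).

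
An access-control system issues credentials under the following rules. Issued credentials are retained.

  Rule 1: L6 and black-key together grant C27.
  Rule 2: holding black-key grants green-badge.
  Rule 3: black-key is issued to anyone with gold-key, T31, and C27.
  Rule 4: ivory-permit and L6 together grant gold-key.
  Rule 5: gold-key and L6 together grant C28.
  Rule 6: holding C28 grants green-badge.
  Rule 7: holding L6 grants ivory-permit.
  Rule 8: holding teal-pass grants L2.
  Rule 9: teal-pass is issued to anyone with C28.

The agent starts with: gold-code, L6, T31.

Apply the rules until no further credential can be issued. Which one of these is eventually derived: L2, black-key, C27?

L2

Holding L6 grants ivory-permit (Rule 7).
Holding ivory-permit and L6 grants gold-key (Rule 4).
Holding gold-key and L6 grants C28 (Rule 5).
Holding C28 grants teal-pass (Rule 9).
Holding teal-pass grants L2 (Rule 8).
C27 would need L6 and black-key (Rule 1), but black-key is never granted. black-key would need gold-key, T31, and C27 (Rule 3), but C27 is never granted.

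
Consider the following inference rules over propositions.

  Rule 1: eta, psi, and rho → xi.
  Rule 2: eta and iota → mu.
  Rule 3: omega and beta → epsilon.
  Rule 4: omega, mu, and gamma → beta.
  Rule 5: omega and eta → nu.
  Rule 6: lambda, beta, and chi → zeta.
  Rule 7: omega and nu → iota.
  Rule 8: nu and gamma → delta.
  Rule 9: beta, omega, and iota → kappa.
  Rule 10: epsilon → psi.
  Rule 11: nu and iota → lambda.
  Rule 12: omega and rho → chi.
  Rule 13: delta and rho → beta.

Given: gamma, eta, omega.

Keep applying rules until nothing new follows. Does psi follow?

omega and eta hold, so nu follows (Rule 5).
omega and nu hold, so iota follows (Rule 7).
From eta and iota, Rule 2 gives mu.
omega, mu, and gamma hold, so beta follows (Rule 4).
omega and beta hold, so epsilon follows (Rule 3).
epsilon holds, so psi follows (Rule 10).

Yes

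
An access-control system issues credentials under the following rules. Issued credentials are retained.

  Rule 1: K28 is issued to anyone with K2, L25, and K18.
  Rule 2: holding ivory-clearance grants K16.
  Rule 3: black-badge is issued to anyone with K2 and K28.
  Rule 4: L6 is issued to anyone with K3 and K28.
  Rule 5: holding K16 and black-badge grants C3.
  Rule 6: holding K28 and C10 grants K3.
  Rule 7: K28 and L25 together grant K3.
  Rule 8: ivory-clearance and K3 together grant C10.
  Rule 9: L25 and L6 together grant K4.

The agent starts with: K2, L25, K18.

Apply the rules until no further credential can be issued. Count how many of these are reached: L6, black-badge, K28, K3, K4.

Holding K2, L25, and K18 grants K28 (Rule 1).
Holding K2 and K28 grants black-badge (Rule 3).
Holding K28 and L25 grants K3 (Rule 7).
Holding K3 and K28 grants L6 (Rule 4).
Holding L25 and L6 grants K4 (Rule 9).
L6: reached.
black-badge: reached.
K28: reached.
K3: reached.
K4: reached.
All 5 are reached.

5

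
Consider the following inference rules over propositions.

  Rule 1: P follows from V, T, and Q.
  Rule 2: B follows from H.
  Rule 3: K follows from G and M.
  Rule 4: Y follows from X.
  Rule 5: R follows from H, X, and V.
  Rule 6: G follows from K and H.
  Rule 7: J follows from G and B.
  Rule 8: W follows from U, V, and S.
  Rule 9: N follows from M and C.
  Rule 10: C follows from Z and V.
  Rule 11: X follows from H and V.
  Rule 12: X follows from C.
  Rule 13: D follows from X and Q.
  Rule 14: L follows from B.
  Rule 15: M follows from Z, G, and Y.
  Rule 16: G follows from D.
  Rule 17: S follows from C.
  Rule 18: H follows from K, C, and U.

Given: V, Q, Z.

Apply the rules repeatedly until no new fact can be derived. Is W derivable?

W would need U, V, and S (Rule 8), but U is never established.

No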